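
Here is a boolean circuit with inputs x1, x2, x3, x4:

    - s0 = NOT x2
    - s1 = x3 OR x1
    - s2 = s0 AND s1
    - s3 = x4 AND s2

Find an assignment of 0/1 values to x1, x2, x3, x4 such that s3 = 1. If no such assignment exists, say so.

Check with x1=1, x2=0, x3=0, x4=1:
s0 = NOT x2 = NOT 0 = 1
s1 = x3 OR x1 = 0 OR 1 = 1
s2 = s0 AND s1 = 1 AND 1 = 1
s3 = x4 AND s2 = 1 AND 1 = 1
So s3 = 1 as required.

x1=1, x2=0, x3=0, x4=1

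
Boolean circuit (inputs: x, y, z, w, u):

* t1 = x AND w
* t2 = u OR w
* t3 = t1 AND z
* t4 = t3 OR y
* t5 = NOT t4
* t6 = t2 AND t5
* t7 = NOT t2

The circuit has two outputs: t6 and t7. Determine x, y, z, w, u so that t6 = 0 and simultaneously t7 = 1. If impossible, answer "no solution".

Check with x=1, y=1, z=1, w=0, u=0:
t1 = x AND w = 1 AND 0 = 0
t2 = u OR w = 0 OR 0 = 0
t3 = t1 AND z = 0 AND 1 = 0
t4 = t3 OR y = 0 OR 1 = 1
t5 = NOT t4 = NOT 1 = 0
t6 = t2 AND t5 = 0 AND 0 = 0
t7 = NOT t2 = NOT 0 = 1
So t6 = 0 and t7 = 1.

x=1, y=1, z=1, w=0, u=0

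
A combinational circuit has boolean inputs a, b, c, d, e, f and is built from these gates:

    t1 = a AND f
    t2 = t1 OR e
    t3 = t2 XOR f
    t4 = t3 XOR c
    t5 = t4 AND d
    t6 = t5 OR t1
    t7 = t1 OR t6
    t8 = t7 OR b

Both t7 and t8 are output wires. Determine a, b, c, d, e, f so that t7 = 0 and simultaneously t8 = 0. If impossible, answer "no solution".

a=1 b=0 c=0 d=1 e=0 f=0

Check with a=1 b=0 c=0 d=1 e=0 f=0:
t1 = a AND f = 1 AND 0 = 0
t2 = t1 OR e = 0 OR 0 = 0
t3 = t2 XOR f = 0 XOR 0 = 0
t4 = t3 XOR c = 0 XOR 0 = 0
t5 = t4 AND d = 0 AND 1 = 0
t6 = t5 OR t1 = 0 OR 0 = 0
t7 = t1 OR t6 = 0 OR 0 = 0
t8 = t7 OR b = 0 OR 0 = 0
So t7 = 0 and t8 = 0.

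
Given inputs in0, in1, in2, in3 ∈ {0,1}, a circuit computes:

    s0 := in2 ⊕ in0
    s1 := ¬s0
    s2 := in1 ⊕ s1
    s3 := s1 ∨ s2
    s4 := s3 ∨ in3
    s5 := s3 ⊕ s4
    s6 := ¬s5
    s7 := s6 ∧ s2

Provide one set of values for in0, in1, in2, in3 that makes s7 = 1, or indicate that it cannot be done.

s7 = s6 ∧ s2 must be 1, so both s6 = 1 and s2 = 1.
s6 = ¬s5 must be 1, so s5 = 0.
Check with in0=1, in1=1, in2=0, in3=1:
s0 = in2 ⊕ in0 = 0 ⊕ 1 = 1
s1 = ¬s0 = ¬1 = 0
s2 = in1 ⊕ s1 = 1 ⊕ 0 = 1
s3 = s1 ∨ s2 = 0 ∨ 1 = 1
s4 = s3 ∨ in3 = 1 ∨ 1 = 1
s5 = s3 ⊕ s4 = 1 ⊕ 1 = 0
s6 = ¬s5 = ¬0 = 1
s7 = s6 ∧ s2 = 1 ∧ 1 = 1
So s7 = 1 as required.

in0=1, in1=1, in2=0, in3=1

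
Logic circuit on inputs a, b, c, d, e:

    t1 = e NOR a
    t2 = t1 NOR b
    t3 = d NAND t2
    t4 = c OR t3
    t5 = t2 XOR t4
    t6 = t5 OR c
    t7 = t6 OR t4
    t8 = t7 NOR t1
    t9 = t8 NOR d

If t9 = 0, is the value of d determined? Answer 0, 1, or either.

1

t9 = t8 NOR d must be 0, so at least one of t8, d is 1.
Every assignment with t9 = 0 has d = 1; there are 16 such assignment(s).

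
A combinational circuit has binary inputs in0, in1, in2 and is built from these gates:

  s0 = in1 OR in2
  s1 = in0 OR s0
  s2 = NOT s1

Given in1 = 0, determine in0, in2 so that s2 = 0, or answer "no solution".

s2 = NOT s1 must be 0, so s1 = 1.
Check with in1 = 0 and in0=0, in2=1:
s0 = in1 OR in2 = 0 OR 1 = 1
s1 = in0 OR s0 = 0 OR 1 = 1
s2 = NOT s1 = NOT 1 = 0
So s2 = 0.

in0=0 in2=1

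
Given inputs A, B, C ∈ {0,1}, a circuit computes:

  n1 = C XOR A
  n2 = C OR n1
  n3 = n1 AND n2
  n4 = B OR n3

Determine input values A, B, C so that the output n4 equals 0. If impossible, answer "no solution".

n4 = B OR n3 must be 0, so both B = 0 and n3 = 0.
Check with A=1 B=0 C=1:
n1 = C XOR A = 1 XOR 1 = 0
n2 = C OR n1 = 1 OR 0 = 1
n3 = n1 AND n2 = 0 AND 1 = 0
n4 = B OR n3 = 0 OR 0 = 0
So n4 = 0 as required.

A=1 B=0 C=1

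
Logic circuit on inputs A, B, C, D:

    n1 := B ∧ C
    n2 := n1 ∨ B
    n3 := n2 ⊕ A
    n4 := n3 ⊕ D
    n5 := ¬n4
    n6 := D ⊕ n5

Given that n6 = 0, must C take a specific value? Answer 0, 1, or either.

either

Both values of C occur among assignments with n6 = 0:
  C=0: A=0, B=1, C=0, D=0
  C=1: A=0, B=1, C=1, D=0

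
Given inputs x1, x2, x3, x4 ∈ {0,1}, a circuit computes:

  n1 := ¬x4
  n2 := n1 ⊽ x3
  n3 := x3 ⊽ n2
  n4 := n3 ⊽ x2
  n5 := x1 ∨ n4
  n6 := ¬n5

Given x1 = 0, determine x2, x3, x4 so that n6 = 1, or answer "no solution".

n6 = ¬n5 must be 1, so n5 = 0.
Check with x1 = 0 and x2=0, x3=0, x4=0:
n1 = ¬x4 = ¬0 = 1
n2 = n1 ⊽ x3 = 1 ⊽ 0 = 0
n3 = x3 ⊽ n2 = 0 ⊽ 0 = 1
n4 = n3 ⊽ x2 = 1 ⊽ 0 = 0
n5 = x1 ∨ n4 = 0 ∨ 0 = 0
n6 = ¬n5 = ¬0 = 1
So n6 = 1.

x2=0 x3=0 x4=0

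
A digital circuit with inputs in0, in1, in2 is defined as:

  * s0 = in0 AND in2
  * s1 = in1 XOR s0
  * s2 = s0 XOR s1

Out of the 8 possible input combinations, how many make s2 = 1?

s2 = s0 XOR s1 must be 1, so s0 and s1 differ.
Satisfying assignments:
  in0=0, in1=1, in2=0
  in0=0, in1=1, in2=1
  in0=1, in1=1, in2=0
  in0=1, in1=1, in2=1

4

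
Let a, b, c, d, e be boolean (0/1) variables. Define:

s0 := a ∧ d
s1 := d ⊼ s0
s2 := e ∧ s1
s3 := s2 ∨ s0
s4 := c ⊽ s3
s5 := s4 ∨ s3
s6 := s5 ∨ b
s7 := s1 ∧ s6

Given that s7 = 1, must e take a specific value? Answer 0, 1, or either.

either

Both values of e occur among assignments with s7 = 1:
  e=0: a=0, b=0, c=0, d=0, e=0
  e=1: a=0, b=0, c=0, d=0, e=1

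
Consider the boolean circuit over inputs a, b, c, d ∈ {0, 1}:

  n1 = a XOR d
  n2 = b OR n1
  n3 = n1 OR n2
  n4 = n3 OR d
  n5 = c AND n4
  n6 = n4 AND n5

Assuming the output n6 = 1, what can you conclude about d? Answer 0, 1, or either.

Both values of d occur among assignments with n6 = 1:
  d=0: a=0, b=1, c=1, d=0
  d=1: a=0, b=0, c=1, d=1

either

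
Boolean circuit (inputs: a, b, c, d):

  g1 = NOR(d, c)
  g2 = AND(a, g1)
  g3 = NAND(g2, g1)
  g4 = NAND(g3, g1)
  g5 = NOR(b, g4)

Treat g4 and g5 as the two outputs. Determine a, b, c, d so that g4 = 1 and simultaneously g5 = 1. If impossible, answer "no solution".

no solution exists

Across all 16 input combinations, none give both g4 = 1 and g5 = 1.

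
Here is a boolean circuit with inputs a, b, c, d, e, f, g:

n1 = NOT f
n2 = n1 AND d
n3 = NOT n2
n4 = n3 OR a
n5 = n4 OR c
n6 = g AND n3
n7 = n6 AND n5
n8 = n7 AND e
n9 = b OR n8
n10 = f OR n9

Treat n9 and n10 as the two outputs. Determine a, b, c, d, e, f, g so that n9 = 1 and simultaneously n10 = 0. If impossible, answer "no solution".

no solution exists

Across all 128 input combinations, none give both n9 = 1 and n10 = 0.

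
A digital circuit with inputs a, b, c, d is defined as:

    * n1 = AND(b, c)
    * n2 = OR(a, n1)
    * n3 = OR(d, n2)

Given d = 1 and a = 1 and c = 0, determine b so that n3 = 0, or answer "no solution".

With d = 1 and a = 1 and c = 0 fixed, none of the 2 settings of b give n3 = 0.
For example, with b=1:
n1 = AND(b, c) = AND(1, 0) = 0
n2 = OR(a, n1) = OR(1, 0) = 1
n3 = OR(d, n2) = OR(1, 1) = 1
giving n3 = 1 ≠ 0.

no solution exists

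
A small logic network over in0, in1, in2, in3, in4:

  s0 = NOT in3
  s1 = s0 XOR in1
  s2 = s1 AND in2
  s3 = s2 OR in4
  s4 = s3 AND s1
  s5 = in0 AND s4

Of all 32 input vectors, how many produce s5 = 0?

s5 = in0 AND s4 must be 0, so at least one of in0, s4 is 0.
Enumerating the 32 input combinations, 26 give s5 = 0 and 6 give s5 = 1.

26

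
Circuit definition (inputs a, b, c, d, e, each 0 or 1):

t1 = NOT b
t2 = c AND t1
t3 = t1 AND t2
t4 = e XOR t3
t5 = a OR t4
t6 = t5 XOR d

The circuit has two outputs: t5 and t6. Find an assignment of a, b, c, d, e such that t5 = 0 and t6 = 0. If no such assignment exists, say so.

Check with a=0, b=0, c=1, d=0, e=1:
t1 = NOT b = NOT 0 = 1
t2 = c AND t1 = 1 AND 1 = 1
t3 = t1 AND t2 = 1 AND 1 = 1
t4 = e XOR t3 = 1 XOR 1 = 0
t5 = a OR t4 = 0 OR 0 = 0
t6 = t5 XOR d = 0 XOR 0 = 0
So t5 = 0 and t6 = 0.

a=0, b=0, c=1, d=0, e=1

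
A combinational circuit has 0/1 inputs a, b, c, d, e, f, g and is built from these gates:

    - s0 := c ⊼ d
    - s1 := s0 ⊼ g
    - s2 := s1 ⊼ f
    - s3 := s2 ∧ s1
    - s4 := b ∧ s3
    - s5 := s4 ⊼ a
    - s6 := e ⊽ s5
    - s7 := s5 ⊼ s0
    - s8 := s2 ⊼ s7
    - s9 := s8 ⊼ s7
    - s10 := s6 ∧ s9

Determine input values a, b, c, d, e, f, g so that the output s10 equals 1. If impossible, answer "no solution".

s10 = s6 ∧ s9 must be 1, so both s6 = 1 and s9 = 1.
s6 = e ⊽ s5 must be 1, so both e = 0 and s5 = 0.
s9 = s8 ⊼ s7 must be 1, so at least one of s8, s7 is 0.
Check with a=1 b=1 c=0 d=1 e=0 f=0 g=0:
s0 = c ⊼ d = 0 ⊼ 1 = 1
s1 = s0 ⊼ g = 1 ⊼ 0 = 1
s2 = s1 ⊼ f = 1 ⊼ 0 = 1
s3 = s2 ∧ s1 = 1 ∧ 1 = 1
s4 = b ∧ s3 = 1 ∧ 1 = 1
s5 = s4 ⊼ a = 1 ⊼ 1 = 0
s6 = e ⊽ s5 = 0 ⊽ 0 = 1
s7 = s5 ⊼ s0 = 0 ⊼ 1 = 1
s8 = s2 ⊼ s7 = 1 ⊼ 1 = 0
s9 = s8 ⊼ s7 = 0 ⊼ 1 = 1
s10 = s6 ∧ s9 = 1 ∧ 1 = 1
So s10 = 1 as required.

a=1 b=1 c=0 d=1 e=0 f=0 g=0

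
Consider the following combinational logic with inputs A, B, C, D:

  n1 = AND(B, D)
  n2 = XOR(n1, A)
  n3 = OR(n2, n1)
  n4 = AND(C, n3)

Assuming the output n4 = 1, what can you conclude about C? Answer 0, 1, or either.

n4 = AND(C, n3) must be 1, so both C = 1 and n3 = 1.
n3 = OR(n2, n1) must be 1, so at least one of n2, n1 is 1.
Every assignment with n4 = 1 has C = 1; there are 5 such assignment(s).

1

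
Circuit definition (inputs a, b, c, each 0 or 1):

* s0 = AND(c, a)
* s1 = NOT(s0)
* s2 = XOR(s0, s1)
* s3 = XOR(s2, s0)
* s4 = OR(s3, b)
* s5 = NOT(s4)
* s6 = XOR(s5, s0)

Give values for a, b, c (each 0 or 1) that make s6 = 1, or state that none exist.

s6 = XOR(s5, s0) must be 1, so s5 and s0 differ.
Check with a=1 b=1 c=1:
s0 = AND(c, a) = AND(1, 1) = 1
s1 = NOT(s0) = NOT 1 = 0
s2 = XOR(s0, s1) = XOR(1, 0) = 1
s3 = XOR(s2, s0) = XOR(1, 1) = 0
s4 = OR(s3, b) = OR(0, 1) = 1
s5 = NOT(s4) = NOT 1 = 0
s6 = XOR(s5, s0) = XOR(0, 1) = 1
So s6 = 1 as required.

a=1 b=1 c=1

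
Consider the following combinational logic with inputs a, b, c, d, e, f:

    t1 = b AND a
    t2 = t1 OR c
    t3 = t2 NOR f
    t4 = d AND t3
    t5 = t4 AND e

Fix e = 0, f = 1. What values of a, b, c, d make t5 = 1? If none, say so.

With e = 0, f = 1 fixed, none of the 16 settings of a, b, c, d give t5 = 1.
For example, with a=1, b=0, c=0, d=0:
t1 = b AND a = 0 AND 1 = 0
t2 = t1 OR c = 0 OR 0 = 0
t3 = t2 NOR f = 0 NOR 1 = 0
t4 = d AND t3 = 0 AND 0 = 0
t5 = t4 AND e = 0 AND 0 = 0
giving t5 = 0 ≠ 1.

no solution exists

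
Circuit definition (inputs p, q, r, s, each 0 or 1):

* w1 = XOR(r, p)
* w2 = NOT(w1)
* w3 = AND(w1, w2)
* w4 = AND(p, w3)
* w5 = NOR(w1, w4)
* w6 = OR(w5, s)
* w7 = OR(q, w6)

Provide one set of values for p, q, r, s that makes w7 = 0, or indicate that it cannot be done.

w7 = OR(q, w6) must be 0, so both q = 0 and w6 = 0.
w6 = OR(w5, s) must be 0, so both w5 = 0 and s = 0.
w5 = NOR(w1, w4) must be 0, so at least one of w1, w4 is 1.
Check with p=1, q=0, r=0, s=0:
w1 = XOR(r, p) = XOR(0, 1) = 1
w2 = NOT(w1) = NOT 1 = 0
w3 = AND(w1, w2) = AND(1, 0) = 0
w4 = AND(p, w3) = AND(1, 0) = 0
w5 = NOR(w1, w4) = NOR(1, 0) = 0
w6 = OR(w5, s) = OR(0, 0) = 0
w7 = OR(q, w6) = OR(0, 0) = 0
So w7 = 0 as required.

p=1, q=0, r=0, s=0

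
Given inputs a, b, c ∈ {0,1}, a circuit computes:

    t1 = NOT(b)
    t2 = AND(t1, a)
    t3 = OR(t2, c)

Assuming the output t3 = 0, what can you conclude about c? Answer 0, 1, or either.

0

t3 = OR(t2, c) must be 0, so both t2 = 0 and c = 0.
t2 = AND(t1, a) must be 0, so at least one of t1, a is 0.
Every assignment with t3 = 0 has c = 0; there are 3 such assignment(s).
  a=0, b=0, c=0
  a=0, b=1, c=0
  a=1, b=1, c=0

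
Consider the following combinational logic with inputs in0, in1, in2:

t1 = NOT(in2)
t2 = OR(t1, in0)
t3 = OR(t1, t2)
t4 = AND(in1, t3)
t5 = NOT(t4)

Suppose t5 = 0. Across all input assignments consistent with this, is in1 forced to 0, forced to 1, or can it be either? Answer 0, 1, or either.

t5 = NOT(t4) must be 0, so t4 = 1.
Every assignment with t5 = 0 has in1 = 1; there are 3 such assignment(s).
  in0=0, in1=1, in2=0
  in0=1, in1=1, in2=0
  in0=1, in1=1, in2=1

1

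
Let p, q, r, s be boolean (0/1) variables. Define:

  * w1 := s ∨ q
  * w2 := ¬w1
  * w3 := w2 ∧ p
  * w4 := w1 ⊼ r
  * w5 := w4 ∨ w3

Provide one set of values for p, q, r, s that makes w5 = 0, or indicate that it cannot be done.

p=1 q=1 r=1 s=1

w5 = w4 ∨ w3 must be 0, so both w4 = 0 and w3 = 0.
w4 = w1 ⊼ r must be 0, so both w1 = 1 and r = 1.
Check with p=1 q=1 r=1 s=1:
w1 = s ∨ q = 1 ∨ 1 = 1
w2 = ¬w1 = ¬1 = 0
w3 = w2 ∧ p = 0 ∧ 1 = 0
w4 = w1 ⊼ r = 1 ⊼ 1 = 0
w5 = w4 ∨ w3 = 0 ∨ 0 = 0
So w5 = 0 as required.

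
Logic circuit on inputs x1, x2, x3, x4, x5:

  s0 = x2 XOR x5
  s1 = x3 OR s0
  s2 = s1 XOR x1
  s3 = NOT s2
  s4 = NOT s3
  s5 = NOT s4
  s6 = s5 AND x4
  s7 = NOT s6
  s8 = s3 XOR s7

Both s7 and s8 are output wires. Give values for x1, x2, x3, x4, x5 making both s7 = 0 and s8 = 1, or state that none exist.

Check with x1=1, x2=1, x3=1, x4=1, x5=1:
s0 = x2 XOR x5 = 1 XOR 1 = 0
s1 = x3 OR s0 = 1 OR 0 = 1
s2 = s1 XOR x1 = 1 XOR 1 = 0
s3 = NOT s2 = NOT 0 = 1
s4 = NOT s3 = NOT 1 = 0
s5 = NOT s4 = NOT 0 = 1
s6 = s5 AND x4 = 1 AND 1 = 1
s7 = NOT s6 = NOT 1 = 0
s8 = s3 XOR s7 = 1 XOR 0 = 1
So s7 = 0 and s8 = 1.

x1=1, x2=1, x3=1, x4=1, x5=1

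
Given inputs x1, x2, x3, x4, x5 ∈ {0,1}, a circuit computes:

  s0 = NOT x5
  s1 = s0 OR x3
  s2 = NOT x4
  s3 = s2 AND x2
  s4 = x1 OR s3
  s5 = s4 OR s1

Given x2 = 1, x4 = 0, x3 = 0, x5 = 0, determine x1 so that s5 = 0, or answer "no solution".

no solution exists

With x2 = 1, x4 = 0, x3 = 0, x5 = 0 fixed, none of the 2 settings of x1 give s5 = 0.
For example, with x1=1:
s0 = NOT x5 = NOT 0 = 1
s1 = s0 OR x3 = 1 OR 0 = 1
s2 = NOT x4 = NOT 0 = 1
s3 = s2 AND x2 = 1 AND 1 = 1
s4 = x1 OR s3 = 1 OR 1 = 1
s5 = s4 OR s1 = 1 OR 1 = 1
giving s5 = 1 ≠ 0.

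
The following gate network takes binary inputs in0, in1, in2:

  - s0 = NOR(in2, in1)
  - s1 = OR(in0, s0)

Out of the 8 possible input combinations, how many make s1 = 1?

5

s1 = OR(in0, s0) must be 1, so at least one of in0, s0 is 1.
Satisfying assignments:
  in0=0, in1=0, in2=0
  in0=1, in1=0, in2=0
  in0=1, in1=0, in2=1
  in0=1, in1=1, in2=0
  in0=1, in1=1, in2=1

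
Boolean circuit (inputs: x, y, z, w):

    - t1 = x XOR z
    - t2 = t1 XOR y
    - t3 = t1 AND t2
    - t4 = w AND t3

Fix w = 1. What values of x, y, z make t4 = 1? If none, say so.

t4 = w AND t3 must be 1, so both w = 1 and t3 = 1.
t3 = t1 AND t2 must be 1, so both t1 = 1 and t2 = 1.
Check with w = 1 and x=0, y=0, z=1:
t1 = x XOR z = 0 XOR 1 = 1
t2 = t1 XOR y = 1 XOR 0 = 1
t3 = t1 AND t2 = 1 AND 1 = 1
t4 = w AND t3 = 1 AND 1 = 1
So t4 = 1.

x=0, y=0, z=1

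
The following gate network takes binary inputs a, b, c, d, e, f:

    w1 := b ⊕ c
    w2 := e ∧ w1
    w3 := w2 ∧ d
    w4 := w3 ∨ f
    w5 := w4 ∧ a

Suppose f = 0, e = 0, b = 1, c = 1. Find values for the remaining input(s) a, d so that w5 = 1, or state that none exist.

no solution exists

With f = 0, e = 0, b = 1, c = 1 fixed, none of the 4 settings of a, d give w5 = 1.
For example, with a=1, d=0:
w1 = b ⊕ c = 1 ⊕ 1 = 0
w2 = e ∧ w1 = 0 ∧ 0 = 0
w3 = w2 ∧ d = 0 ∧ 0 = 0
w4 = w3 ∨ f = 0 ∨ 0 = 0
w5 = w4 ∧ a = 0 ∧ 1 = 0
giving w5 = 0 ≠ 1.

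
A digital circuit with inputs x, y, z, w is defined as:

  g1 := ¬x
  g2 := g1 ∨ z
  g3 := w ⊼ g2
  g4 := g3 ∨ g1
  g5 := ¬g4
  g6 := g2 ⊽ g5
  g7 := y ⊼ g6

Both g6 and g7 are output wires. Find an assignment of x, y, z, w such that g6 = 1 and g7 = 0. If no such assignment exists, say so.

Check with x=1, y=1, z=0, w=1:
g1 = ¬x = ¬1 = 0
g2 = g1 ∨ z = 0 ∨ 0 = 0
g3 = w ⊼ g2 = 1 ⊼ 0 = 1
g4 = g3 ∨ g1 = 1 ∨ 0 = 1
g5 = ¬g4 = ¬1 = 0
g6 = g2 ⊽ g5 = 0 ⊽ 0 = 1
g7 = y ⊼ g6 = 1 ⊼ 1 = 0
So g6 = 1 and g7 = 0.

x=1, y=1, z=0, w=1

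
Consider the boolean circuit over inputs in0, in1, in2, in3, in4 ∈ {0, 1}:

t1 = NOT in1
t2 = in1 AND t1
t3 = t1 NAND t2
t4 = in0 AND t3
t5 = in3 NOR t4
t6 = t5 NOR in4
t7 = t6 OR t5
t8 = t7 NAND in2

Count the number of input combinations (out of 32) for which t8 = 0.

t8 = t7 NAND in2 must be 0, so both t7 = 1 and in2 = 1.
t7 = t6 OR t5 must be 1, so at least one of t6, t5 is 1.
Enumerating the 32 input combinations, 10 give t8 = 0 and 22 give t8 = 1.

10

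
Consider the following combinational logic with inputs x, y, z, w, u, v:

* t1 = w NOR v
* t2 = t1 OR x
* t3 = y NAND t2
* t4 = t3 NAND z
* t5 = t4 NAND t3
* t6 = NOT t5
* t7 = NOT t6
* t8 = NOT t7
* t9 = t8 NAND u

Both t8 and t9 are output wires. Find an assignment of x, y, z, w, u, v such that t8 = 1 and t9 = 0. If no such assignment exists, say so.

x=0, y=1, z=0, w=1, u=1, v=0

Check with x=0, y=1, z=0, w=1, u=1, v=0:
t1 = w NOR v = 1 NOR 0 = 0
t2 = t1 OR x = 0 OR 0 = 0
t3 = y NAND t2 = 1 NAND 0 = 1
t4 = t3 NAND z = 1 NAND 0 = 1
t5 = t4 NAND t3 = 1 NAND 1 = 0
t6 = NOT t5 = NOT 0 = 1
t7 = NOT t6 = NOT 1 = 0
t8 = NOT t7 = NOT 0 = 1
t9 = t8 NAND u = 1 NAND 1 = 0
So t8 = 1 and t9 = 0.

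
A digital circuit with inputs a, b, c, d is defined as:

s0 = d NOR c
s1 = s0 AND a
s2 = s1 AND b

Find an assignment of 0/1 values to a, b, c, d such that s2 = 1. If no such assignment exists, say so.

s2 = s1 AND b must be 1, so both s1 = 1 and b = 1.
s1 = s0 AND a must be 1, so both s0 = 1 and a = 1.
Check with a=1, b=1, c=0, d=0:
s0 = d NOR c = 0 NOR 0 = 1
s1 = s0 AND a = 1 AND 1 = 1
s2 = s1 AND b = 1 AND 1 = 1
So s2 = 1 as required.

a=1, b=1, c=0, d=0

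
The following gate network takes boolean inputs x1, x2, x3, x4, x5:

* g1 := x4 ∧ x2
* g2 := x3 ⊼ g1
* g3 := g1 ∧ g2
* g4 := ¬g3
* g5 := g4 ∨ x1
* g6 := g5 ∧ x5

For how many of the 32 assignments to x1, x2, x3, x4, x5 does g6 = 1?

g6 = g5 ∧ x5 must be 1, so both g5 = 1 and x5 = 1.
g5 = g4 ∨ x1 must be 1, so at least one of g4, x1 is 1.
Enumerating the 32 input combinations, 15 give g6 = 1 and 17 give g6 = 0.

15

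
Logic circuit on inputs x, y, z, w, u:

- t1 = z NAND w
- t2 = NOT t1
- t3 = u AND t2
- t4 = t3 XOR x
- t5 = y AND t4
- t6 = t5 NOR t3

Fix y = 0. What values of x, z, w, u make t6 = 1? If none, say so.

Check with y = 0 and x=0, z=1, w=0, u=0:
t1 = z NAND w = 1 NAND 0 = 1
t2 = NOT t1 = NOT 1 = 0
t3 = u AND t2 = 0 AND 0 = 0
t4 = t3 XOR x = 0 XOR 0 = 0
t5 = y AND t4 = 0 AND 0 = 0
t6 = t5 NOR t3 = 0 NOR 0 = 1
So t6 = 1.

x=0 z=1 w=0 u=0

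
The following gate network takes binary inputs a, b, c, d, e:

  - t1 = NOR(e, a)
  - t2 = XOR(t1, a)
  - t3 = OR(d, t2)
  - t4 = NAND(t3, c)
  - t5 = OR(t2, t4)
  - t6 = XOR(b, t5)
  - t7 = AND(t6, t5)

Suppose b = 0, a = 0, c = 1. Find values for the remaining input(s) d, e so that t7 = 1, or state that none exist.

Check with b = 0, a = 0, c = 1 and d=1, e=0:
t1 = NOR(e, a) = NOR(0, 0) = 1
t2 = XOR(t1, a) = XOR(1, 0) = 1
t3 = OR(d, t2) = OR(1, 1) = 1
t4 = NAND(t3, c) = NAND(1, 1) = 0
t5 = OR(t2, t4) = OR(1, 0) = 1
t6 = XOR(b, t5) = XOR(0, 1) = 1
t7 = AND(t6, t5) = AND(1, 1) = 1
So t7 = 1.

d=1, e=0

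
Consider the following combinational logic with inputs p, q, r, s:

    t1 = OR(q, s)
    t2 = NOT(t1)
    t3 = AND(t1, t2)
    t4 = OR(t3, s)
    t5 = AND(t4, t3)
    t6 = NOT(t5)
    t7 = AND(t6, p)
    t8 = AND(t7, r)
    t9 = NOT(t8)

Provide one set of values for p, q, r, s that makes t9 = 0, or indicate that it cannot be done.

p=1 q=1 r=1 s=1

t9 = NOT(t8) must be 0, so t8 = 1.
t8 = AND(t7, r) must be 1, so both t7 = 1 and r = 1.
t7 = AND(t6, p) must be 1, so both t6 = 1 and p = 1.
Check with p=1 q=1 r=1 s=1:
t1 = OR(q, s) = OR(1, 1) = 1
t2 = NOT(t1) = NOT 1 = 0
t3 = AND(t1, t2) = AND(1, 0) = 0
t4 = OR(t3, s) = OR(0, 1) = 1
t5 = AND(t4, t3) = AND(1, 0) = 0
t6 = NOT(t5) = NOT 0 = 1
t7 = AND(t6, p) = AND(1, 1) = 1
t8 = AND(t7, r) = AND(1, 1) = 1
t9 = NOT(t8) = NOT 1 = 0
So t9 = 0 as required.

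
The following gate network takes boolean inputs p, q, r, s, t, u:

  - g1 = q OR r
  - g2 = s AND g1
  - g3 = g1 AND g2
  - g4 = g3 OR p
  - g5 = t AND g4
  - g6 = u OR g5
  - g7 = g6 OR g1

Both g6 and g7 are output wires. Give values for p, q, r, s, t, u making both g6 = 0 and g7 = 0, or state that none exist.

Check with p=1, q=0, r=0, s=1, t=0, u=0:
g1 = q OR r = 0 OR 0 = 0
g2 = s AND g1 = 1 AND 0 = 0
g3 = g1 AND g2 = 0 AND 0 = 0
g4 = g3 OR p = 0 OR 1 = 1
g5 = t AND g4 = 0 AND 1 = 0
g6 = u OR g5 = 0 OR 0 = 0
g7 = g6 OR g1 = 0 OR 0 = 0
So g6 = 0 and g7 = 0.

p=1, q=0, r=0, s=1, t=0, u=0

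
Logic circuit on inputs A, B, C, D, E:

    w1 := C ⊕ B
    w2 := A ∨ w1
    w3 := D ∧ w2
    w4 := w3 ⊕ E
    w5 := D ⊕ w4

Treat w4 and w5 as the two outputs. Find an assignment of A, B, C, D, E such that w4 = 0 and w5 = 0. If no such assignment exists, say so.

A=0, B=1, C=1, D=0, E=0

Check with A=0, B=1, C=1, D=0, E=0:
w1 = C ⊕ B = 1 ⊕ 1 = 0
w2 = A ∨ w1 = 0 ∨ 0 = 0
w3 = D ∧ w2 = 0 ∧ 0 = 0
w4 = w3 ⊕ E = 0 ⊕ 0 = 0
w5 = D ⊕ w4 = 0 ⊕ 0 = 0
So w4 = 0 and w5 = 0.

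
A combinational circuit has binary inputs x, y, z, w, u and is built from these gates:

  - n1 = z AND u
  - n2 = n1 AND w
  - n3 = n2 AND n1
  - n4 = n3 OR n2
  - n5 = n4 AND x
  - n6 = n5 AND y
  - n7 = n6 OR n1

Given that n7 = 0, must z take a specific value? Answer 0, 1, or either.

Both values of z occur among assignments with n7 = 0:
  z=0: x=0, y=0, z=0, w=0, u=0
  z=1: x=0, y=0, z=1, w=0, u=0

either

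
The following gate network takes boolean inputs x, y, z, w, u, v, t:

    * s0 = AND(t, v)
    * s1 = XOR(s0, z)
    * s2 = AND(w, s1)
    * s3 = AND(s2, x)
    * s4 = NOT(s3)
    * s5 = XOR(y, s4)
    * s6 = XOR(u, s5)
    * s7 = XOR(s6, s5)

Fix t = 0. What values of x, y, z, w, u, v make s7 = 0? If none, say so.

x=1 y=1 z=0 w=0 u=0 v=1

s7 = XOR(s6, s5) must be 0, so s6 and s5 are equal.
Check with t = 0 and x=1, y=1, z=0, w=0, u=0, v=1:
s0 = AND(t, v) = AND(0, 1) = 0
s1 = XOR(s0, z) = XOR(0, 0) = 0
s2 = AND(w, s1) = AND(0, 0) = 0
s3 = AND(s2, x) = AND(0, 1) = 0
s4 = NOT(s3) = NOT 0 = 1
s5 = XOR(y, s4) = XOR(1, 1) = 0
s6 = XOR(u, s5) = XOR(0, 0) = 0
s7 = XOR(s6, s5) = XOR(0, 0) = 0
So s7 = 0.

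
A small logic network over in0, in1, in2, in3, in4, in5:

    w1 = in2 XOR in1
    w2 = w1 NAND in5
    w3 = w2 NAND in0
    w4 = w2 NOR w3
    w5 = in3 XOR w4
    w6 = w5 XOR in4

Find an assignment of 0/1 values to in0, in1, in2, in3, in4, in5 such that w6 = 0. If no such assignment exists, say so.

Check with in0=0, in1=1, in2=0, in3=1, in4=1, in5=1:
w1 = in2 XOR in1 = 0 XOR 1 = 1
w2 = w1 NAND in5 = 1 NAND 1 = 0
w3 = w2 NAND in0 = 0 NAND 0 = 1
w4 = w2 NOR w3 = 0 NOR 1 = 0
w5 = in3 XOR w4 = 1 XOR 0 = 1
w6 = w5 XOR in4 = 1 XOR 1 = 0
So w6 = 0 as required.

in0=0, in1=1, in2=0, in3=1, in4=1, in5=1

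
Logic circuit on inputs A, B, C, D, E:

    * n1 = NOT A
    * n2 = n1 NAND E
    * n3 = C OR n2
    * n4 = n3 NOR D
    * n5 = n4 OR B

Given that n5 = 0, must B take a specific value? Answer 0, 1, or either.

n5 = n4 OR B must be 0, so both n4 = 0 and B = 0.
n4 = n3 NOR D must be 0, so at least one of n3, D is 1.
Every assignment with n5 = 0 has B = 0; there are 15 such assignment(s).

0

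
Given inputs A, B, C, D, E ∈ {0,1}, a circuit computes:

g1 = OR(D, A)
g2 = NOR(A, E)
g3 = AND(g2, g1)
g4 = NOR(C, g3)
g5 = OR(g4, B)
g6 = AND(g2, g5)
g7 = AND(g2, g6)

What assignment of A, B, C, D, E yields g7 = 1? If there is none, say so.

g7 = AND(g2, g6) must be 1, so both g2 = 1 and g6 = 1.
Check with A=0 B=1 C=0 D=1 E=0:
g1 = OR(D, A) = OR(1, 0) = 1
g2 = NOR(A, E) = NOR(0, 0) = 1
g3 = AND(g2, g1) = AND(1, 1) = 1
g4 = NOR(C, g3) = NOR(0, 1) = 0
g5 = OR(g4, B) = OR(0, 1) = 1
g6 = AND(g2, g5) = AND(1, 1) = 1
g7 = AND(g2, g6) = AND(1, 1) = 1
So g7 = 1 as required.

A=0 B=1 C=0 D=1 E=0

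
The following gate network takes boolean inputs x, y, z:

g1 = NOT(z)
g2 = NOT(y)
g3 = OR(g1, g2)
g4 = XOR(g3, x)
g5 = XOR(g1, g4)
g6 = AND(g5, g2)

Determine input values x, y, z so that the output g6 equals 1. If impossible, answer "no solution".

x=1, y=0, z=0

Check with x=1, y=0, z=0:
g1 = NOT(z) = NOT 0 = 1
g2 = NOT(y) = NOT 0 = 1
g3 = OR(g1, g2) = OR(1, 1) = 1
g4 = XOR(g3, x) = XOR(1, 1) = 0
g5 = XOR(g1, g4) = XOR(1, 0) = 1
g6 = AND(g5, g2) = AND(1, 1) = 1
So g6 = 1 as required.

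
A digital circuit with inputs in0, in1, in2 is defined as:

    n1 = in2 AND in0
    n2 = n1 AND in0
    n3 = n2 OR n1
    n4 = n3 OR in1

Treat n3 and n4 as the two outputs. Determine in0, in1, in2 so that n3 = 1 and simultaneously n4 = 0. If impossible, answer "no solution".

Across all 8 input combinations, none give both n3 = 1 and n4 = 0.

no solution exists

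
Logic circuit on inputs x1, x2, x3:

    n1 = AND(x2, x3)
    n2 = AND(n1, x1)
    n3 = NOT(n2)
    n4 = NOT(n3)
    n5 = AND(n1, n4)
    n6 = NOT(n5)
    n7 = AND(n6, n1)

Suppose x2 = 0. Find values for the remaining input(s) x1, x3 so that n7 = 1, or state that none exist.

no solution exists

With x2 = 0 fixed, none of the 4 settings of x1, x3 give n7 = 1.
For example, with x1=0, x3=1:
n1 = AND(x2, x3) = AND(0, 1) = 0
n2 = AND(n1, x1) = AND(0, 0) = 0
n3 = NOT(n2) = NOT 0 = 1
n4 = NOT(n3) = NOT 1 = 0
n5 = AND(n1, n4) = AND(0, 0) = 0
n6 = NOT(n5) = NOT 0 = 1
n7 = AND(n6, n1) = AND(1, 0) = 0
giving n7 = 0 ≠ 1.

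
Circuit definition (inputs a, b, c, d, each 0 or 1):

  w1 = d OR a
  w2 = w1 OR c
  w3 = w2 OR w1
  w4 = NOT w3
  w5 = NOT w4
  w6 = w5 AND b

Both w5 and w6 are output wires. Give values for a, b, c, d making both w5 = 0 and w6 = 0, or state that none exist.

a=0 b=0 c=0 d=0

Check with a=0 b=0 c=0 d=0:
w1 = d OR a = 0 OR 0 = 0
w2 = w1 OR c = 0 OR 0 = 0
w3 = w2 OR w1 = 0 OR 0 = 0
w4 = NOT w3 = NOT 0 = 1
w5 = NOT w4 = NOT 1 = 0
w6 = w5 AND b = 0 AND 0 = 0
So w5 = 0 and w6 = 0.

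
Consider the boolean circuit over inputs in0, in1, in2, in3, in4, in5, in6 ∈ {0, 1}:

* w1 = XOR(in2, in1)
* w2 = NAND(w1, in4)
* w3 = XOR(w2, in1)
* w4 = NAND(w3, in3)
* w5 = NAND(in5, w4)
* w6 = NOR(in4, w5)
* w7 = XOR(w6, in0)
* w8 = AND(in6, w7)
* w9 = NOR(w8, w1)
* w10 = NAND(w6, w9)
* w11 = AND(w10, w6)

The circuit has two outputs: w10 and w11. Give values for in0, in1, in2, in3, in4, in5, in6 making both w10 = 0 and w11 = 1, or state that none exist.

Across all 128 input combinations, none give both w10 = 0 and w11 = 1.

no solution exists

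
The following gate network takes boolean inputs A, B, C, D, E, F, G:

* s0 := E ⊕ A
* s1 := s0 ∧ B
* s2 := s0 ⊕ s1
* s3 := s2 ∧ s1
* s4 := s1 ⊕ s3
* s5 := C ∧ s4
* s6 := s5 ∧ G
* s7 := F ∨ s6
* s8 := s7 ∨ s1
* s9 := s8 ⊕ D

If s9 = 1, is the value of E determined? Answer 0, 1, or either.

either

Both values of E occur among assignments with s9 = 1:
  E=0: A=0, B=0, C=0, D=0, E=0, F=1, G=0
  E=1: A=0, B=0, C=0, D=0, E=1, F=1, G=0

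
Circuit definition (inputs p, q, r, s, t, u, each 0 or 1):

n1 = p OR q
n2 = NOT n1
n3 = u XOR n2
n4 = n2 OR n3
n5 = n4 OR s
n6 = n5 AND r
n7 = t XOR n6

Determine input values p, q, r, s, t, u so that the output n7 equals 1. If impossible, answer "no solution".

n7 = t XOR n6 must be 1, so t and n6 differ.
Check with p=0, q=1, r=1, s=1, t=0, u=0:
n1 = p OR q = 0 OR 1 = 1
n2 = NOT n1 = NOT 1 = 0
n3 = u XOR n2 = 0 XOR 0 = 0
n4 = n2 OR n3 = 0 OR 0 = 0
n5 = n4 OR s = 0 OR 1 = 1
n6 = n5 AND r = 1 AND 1 = 1
n7 = t XOR n6 = 0 XOR 1 = 1
So n7 = 1 as required.

p=0, q=1, r=1, s=1, t=0, u=0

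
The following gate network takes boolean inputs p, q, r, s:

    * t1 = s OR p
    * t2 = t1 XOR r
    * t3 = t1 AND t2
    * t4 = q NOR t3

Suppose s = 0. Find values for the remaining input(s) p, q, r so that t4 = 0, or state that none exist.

t4 = q NOR t3 must be 0, so at least one of q, t3 is 1.
Check with s = 0 and p=0, q=1, r=0:
t1 = s OR p = 0 OR 0 = 0
t2 = t1 XOR r = 0 XOR 0 = 0
t3 = t1 AND t2 = 0 AND 0 = 0
t4 = q NOR t3 = 1 NOR 0 = 0
So t4 = 0.

p=0, q=1, r=0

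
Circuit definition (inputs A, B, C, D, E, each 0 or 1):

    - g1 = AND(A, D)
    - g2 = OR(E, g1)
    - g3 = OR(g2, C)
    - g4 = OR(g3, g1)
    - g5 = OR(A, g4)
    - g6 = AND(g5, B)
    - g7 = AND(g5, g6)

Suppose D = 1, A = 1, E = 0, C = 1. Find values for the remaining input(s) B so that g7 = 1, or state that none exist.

Check with D = 1, A = 1, E = 0, C = 1 and B=1:
g1 = AND(A, D) = AND(1, 1) = 1
g2 = OR(E, g1) = OR(0, 1) = 1
g3 = OR(g2, C) = OR(1, 1) = 1
g4 = OR(g3, g1) = OR(1, 1) = 1
g5 = OR(A, g4) = OR(1, 1) = 1
g6 = AND(g5, B) = AND(1, 1) = 1
g7 = AND(g5, g6) = AND(1, 1) = 1
So g7 = 1.

B=1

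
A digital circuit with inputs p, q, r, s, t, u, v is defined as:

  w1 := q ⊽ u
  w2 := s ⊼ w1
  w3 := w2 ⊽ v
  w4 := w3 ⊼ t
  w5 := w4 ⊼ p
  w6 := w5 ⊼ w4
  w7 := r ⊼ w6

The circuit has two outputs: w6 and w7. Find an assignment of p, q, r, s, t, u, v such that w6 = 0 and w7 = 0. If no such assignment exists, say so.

no solution exists

Across all 128 input combinations, none give both w6 = 0 and w7 = 0.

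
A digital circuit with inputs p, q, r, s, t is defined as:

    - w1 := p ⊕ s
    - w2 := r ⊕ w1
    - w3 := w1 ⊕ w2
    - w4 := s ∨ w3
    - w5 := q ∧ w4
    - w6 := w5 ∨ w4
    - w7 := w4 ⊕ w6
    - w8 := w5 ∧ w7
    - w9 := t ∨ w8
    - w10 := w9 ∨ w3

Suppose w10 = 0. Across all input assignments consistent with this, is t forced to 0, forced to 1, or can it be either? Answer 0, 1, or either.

w10 = w9 ∨ w3 must be 0, so both w9 = 0 and w3 = 0.
w9 = t ∨ w8 must be 0, so both t = 0 and w8 = 0.
w3 = w1 ⊕ w2 must be 0, so w1 and w2 are equal.
Every assignment with w10 = 0 has t = 0; there are 8 such assignment(s).

0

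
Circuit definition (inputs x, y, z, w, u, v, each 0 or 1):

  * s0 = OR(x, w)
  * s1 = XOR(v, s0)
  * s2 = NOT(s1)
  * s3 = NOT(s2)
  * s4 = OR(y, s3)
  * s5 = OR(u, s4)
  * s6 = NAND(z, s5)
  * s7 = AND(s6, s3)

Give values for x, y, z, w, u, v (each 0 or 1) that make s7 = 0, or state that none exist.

x=1, y=1, z=0, w=0, u=1, v=1

s7 = AND(s6, s3) must be 0, so at least one of s6, s3 is 0.
Check with x=1, y=1, z=0, w=0, u=1, v=1:
s0 = OR(x, w) = OR(1, 0) = 1
s1 = XOR(v, s0) = XOR(1, 1) = 0
s2 = NOT(s1) = NOT 0 = 1
s3 = NOT(s2) = NOT 1 = 0
s4 = OR(y, s3) = OR(1, 0) = 1
s5 = OR(u, s4) = OR(1, 1) = 1
s6 = NAND(z, s5) = NAND(0, 1) = 1
s7 = AND(s6, s3) = AND(1, 0) = 0
So s7 = 0 as required.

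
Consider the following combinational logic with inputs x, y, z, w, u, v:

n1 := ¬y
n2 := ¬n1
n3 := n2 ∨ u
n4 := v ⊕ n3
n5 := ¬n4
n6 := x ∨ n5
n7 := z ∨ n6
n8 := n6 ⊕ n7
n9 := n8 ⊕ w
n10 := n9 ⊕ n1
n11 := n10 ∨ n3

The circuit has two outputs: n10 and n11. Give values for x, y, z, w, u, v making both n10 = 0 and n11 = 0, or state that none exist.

Check with x=0 y=0 z=1 w=0 u=0 v=1:
n1 = ¬y = ¬0 = 1
n2 = ¬n1 = ¬1 = 0
n3 = n2 ∨ u = 0 ∨ 0 = 0
n4 = v ⊕ n3 = 1 ⊕ 0 = 1
n5 = ¬n4 = ¬1 = 0
n6 = x ∨ n5 = 0 ∨ 0 = 0
n7 = z ∨ n6 = 1 ∨ 0 = 1
n8 = n6 ⊕ n7 = 0 ⊕ 1 = 1
n9 = n8 ⊕ w = 1 ⊕ 0 = 1
n10 = n9 ⊕ n1 = 1 ⊕ 1 = 0
n11 = n10 ∨ n3 = 0 ∨ 0 = 0
So n10 = 0 and n11 = 0.

x=0 y=0 z=1 w=0 u=0 v=1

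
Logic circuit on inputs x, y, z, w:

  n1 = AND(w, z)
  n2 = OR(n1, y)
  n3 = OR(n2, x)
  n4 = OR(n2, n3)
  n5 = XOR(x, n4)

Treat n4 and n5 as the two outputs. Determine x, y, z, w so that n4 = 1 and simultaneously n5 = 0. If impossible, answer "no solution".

x=1 y=1 z=1 w=1

Check with x=1 y=1 z=1 w=1:
n1 = AND(w, z) = AND(1, 1) = 1
n2 = OR(n1, y) = OR(1, 1) = 1
n3 = OR(n2, x) = OR(1, 1) = 1
n4 = OR(n2, n3) = OR(1, 1) = 1
n5 = XOR(x, n4) = XOR(1, 1) = 0
So n4 = 1 and n5 = 0.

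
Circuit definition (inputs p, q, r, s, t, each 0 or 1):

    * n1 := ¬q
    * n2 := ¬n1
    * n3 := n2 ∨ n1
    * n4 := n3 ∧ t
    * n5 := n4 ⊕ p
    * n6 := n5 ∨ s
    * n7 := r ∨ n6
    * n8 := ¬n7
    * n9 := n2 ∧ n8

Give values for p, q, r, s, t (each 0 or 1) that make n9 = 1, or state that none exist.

p=1, q=1, r=0, s=0, t=1

n9 = n2 ∧ n8 must be 1, so both n2 = 1 and n8 = 1.
n2 = ¬n1 must be 1, so n1 = 0.
Check with p=1, q=1, r=0, s=0, t=1:
n1 = ¬q = ¬1 = 0
n2 = ¬n1 = ¬0 = 1
n3 = n2 ∨ n1 = 1 ∨ 0 = 1
n4 = n3 ∧ t = 1 ∧ 1 = 1
n5 = n4 ⊕ p = 1 ⊕ 1 = 0
n6 = n5 ∨ s = 0 ∨ 0 = 0
n7 = r ∨ n6 = 0 ∨ 0 = 0
n8 = ¬n7 = ¬0 = 1
n9 = n2 ∧ n8 = 1 ∧ 1 = 1
So n9 = 1 as required.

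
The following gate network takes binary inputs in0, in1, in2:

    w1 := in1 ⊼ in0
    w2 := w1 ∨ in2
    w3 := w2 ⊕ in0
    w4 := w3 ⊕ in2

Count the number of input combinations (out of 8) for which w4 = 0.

w4 = w3 ⊕ in2 must be 0, so w3 and in2 are equal.
Enumerating the 8 input combinations, 3 give w4 = 0 and 5 give w4 = 1.

3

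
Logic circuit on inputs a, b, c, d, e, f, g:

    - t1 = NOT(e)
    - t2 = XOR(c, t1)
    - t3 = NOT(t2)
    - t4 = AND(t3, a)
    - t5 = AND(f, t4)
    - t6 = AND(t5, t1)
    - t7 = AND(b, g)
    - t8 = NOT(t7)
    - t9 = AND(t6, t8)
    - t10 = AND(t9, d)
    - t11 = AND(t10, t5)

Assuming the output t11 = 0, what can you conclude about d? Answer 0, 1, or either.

Both values of d occur among assignments with t11 = 0:
  d=0: a=0, b=0, c=0, d=0, e=0, f=0, g=0
  d=1: a=0, b=0, c=0, d=1, e=0, f=0, g=0

either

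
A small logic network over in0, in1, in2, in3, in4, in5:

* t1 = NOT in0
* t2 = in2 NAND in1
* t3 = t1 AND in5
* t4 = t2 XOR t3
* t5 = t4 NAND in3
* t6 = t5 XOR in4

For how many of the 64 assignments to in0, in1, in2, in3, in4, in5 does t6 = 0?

32

t6 = t5 XOR in4 must be 0, so t5 and in4 are equal.
Enumerating the 64 input combinations, 32 give t6 = 0 and 32 give t6 = 1.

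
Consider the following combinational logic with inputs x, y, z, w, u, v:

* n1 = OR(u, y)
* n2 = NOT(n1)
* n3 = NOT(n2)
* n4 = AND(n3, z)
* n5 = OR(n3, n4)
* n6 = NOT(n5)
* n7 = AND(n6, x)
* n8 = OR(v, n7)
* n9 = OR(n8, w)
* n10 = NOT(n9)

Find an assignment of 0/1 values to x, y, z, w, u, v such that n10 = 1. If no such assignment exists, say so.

x=0 y=0 z=1 w=0 u=0 v=0

n10 = NOT(n9) must be 1, so n9 = 0.
n9 = OR(n8, w) must be 0, so both n8 = 0 and w = 0.
n8 = OR(v, n7) must be 0, so both v = 0 and n7 = 0.
Check with x=0 y=0 z=1 w=0 u=0 v=0:
n1 = OR(u, y) = OR(0, 0) = 0
n2 = NOT(n1) = NOT 0 = 1
n3 = NOT(n2) = NOT 1 = 0
n4 = AND(n3, z) = AND(0, 1) = 0
n5 = OR(n3, n4) = OR(0, 0) = 0
n6 = NOT(n5) = NOT 0 = 1
n7 = AND(n6, x) = AND(1, 0) = 0
n8 = OR(v, n7) = OR(0, 0) = 0
n9 = OR(n8, w) = OR(0, 0) = 0
n10 = NOT(n9) = NOT 0 = 1
So n10 = 1 as required.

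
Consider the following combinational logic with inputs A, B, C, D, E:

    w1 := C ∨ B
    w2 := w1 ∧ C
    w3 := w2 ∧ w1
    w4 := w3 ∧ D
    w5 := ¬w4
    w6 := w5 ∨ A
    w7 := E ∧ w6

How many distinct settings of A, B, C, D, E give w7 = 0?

w7 = E ∧ w6 must be 0, so at least one of E, w6 is 0.
Enumerating the 32 input combinations, 18 give w7 = 0 and 14 give w7 = 1.

18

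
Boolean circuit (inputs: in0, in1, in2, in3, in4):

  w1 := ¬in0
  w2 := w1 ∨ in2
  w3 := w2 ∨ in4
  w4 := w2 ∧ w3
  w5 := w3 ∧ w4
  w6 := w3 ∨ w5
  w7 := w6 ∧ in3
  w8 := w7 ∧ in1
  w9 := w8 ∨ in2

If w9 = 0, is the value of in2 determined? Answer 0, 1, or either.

w9 = w8 ∨ in2 must be 0, so both w8 = 0 and in2 = 0.
w8 = w7 ∧ in1 must be 0, so at least one of w7, in1 is 0.
Every assignment with w9 = 0 has in2 = 0; there are 13 such assignment(s).

0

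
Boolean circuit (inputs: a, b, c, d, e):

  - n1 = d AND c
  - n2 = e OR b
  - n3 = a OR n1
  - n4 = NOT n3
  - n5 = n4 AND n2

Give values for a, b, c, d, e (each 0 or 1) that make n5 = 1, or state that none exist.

a=0 b=0 c=0 d=0 e=1

n5 = n4 AND n2 must be 1, so both n4 = 1 and n2 = 1.
Check with a=0 b=0 c=0 d=0 e=1:
n1 = d AND c = 0 AND 0 = 0
n2 = e OR b = 1 OR 0 = 1
n3 = a OR n1 = 0 OR 0 = 0
n4 = NOT n3 = NOT 0 = 1
n5 = n4 AND n2 = 1 AND 1 = 1
So n5 = 1 as required.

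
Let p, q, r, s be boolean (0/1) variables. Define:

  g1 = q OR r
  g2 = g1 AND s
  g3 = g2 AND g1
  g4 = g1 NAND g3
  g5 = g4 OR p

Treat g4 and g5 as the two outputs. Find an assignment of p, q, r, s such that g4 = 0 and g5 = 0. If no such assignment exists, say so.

p=0, q=1, r=0, s=1

Check with p=0, q=1, r=0, s=1:
g1 = q OR r = 1 OR 0 = 1
g2 = g1 AND s = 1 AND 1 = 1
g3 = g2 AND g1 = 1 AND 1 = 1
g4 = g1 NAND g3 = 1 NAND 1 = 0
g5 = g4 OR p = 0 OR 0 = 0
So g4 = 0 and g5 = 0.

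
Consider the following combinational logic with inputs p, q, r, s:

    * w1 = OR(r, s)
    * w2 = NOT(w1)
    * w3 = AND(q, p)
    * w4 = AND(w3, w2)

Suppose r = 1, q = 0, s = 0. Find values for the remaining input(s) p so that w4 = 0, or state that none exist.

w4 = AND(w3, w2) must be 0, so at least one of w3, w2 is 0.
Check with r = 1, q = 0, s = 0 and p=1:
w1 = OR(r, s) = OR(1, 0) = 1
w2 = NOT(w1) = NOT 1 = 0
w3 = AND(q, p) = AND(0, 1) = 0
w4 = AND(w3, w2) = AND(0, 0) = 0
So w4 = 0.

p=1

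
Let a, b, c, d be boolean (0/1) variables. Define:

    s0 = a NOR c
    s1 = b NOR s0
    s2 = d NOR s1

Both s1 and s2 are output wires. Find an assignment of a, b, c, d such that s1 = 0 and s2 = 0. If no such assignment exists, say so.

a=0 b=1 c=1 d=1

Check with a=0 b=1 c=1 d=1:
s0 = a NOR c = 0 NOR 1 = 0
s1 = b NOR s0 = 1 NOR 0 = 0
s2 = d NOR s1 = 1 NOR 0 = 0
So s1 = 0 and s2 = 0.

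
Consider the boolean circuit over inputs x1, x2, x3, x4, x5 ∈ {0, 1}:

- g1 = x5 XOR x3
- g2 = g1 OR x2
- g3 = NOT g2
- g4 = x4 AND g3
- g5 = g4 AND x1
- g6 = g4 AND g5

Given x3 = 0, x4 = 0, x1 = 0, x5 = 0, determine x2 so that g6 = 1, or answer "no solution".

With x3 = 0, x4 = 0, x1 = 0, x5 = 0 fixed, none of the 2 settings of x2 give g6 = 1.
For example, with x2=1:
g1 = x5 XOR x3 = 0 XOR 0 = 0
g2 = g1 OR x2 = 0 OR 1 = 1
g3 = NOT g2 = NOT 1 = 0
g4 = x4 AND g3 = 0 AND 0 = 0
g5 = g4 AND x1 = 0 AND 0 = 0
g6 = g4 AND g5 = 0 AND 0 = 0
giving g6 = 0 ≠ 1.

no solution exists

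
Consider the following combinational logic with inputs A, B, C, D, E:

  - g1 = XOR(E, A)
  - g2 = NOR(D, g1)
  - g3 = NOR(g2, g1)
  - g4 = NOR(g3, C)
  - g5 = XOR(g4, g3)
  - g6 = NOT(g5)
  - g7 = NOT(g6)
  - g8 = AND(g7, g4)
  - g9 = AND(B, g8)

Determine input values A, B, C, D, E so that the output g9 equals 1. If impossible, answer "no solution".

A=1, B=1, C=0, D=0, E=1

g9 = AND(B, g8) must be 1, so both B = 1 and g8 = 1.
g8 = AND(g7, g4) must be 1, so both g7 = 1 and g4 = 1.
Check with A=1, B=1, C=0, D=0, E=1:
g1 = XOR(E, A) = XOR(1, 1) = 0
g2 = NOR(D, g1) = NOR(0, 0) = 1
g3 = NOR(g2, g1) = NOR(1, 0) = 0
g4 = NOR(g3, C) = NOR(0, 0) = 1
g5 = XOR(g4, g3) = XOR(1, 0) = 1
g6 = NOT(g5) = NOT 1 = 0
g7 = NOT(g6) = NOT 0 = 1
g8 = AND(g7, g4) = AND(1, 1) = 1
g9 = AND(B, g8) = AND(1, 1) = 1
So g9 = 1 as required.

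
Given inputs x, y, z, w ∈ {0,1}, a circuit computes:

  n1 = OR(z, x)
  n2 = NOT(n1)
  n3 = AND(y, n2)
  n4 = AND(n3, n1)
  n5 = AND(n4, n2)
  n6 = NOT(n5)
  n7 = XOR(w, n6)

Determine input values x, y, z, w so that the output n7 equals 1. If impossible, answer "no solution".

x=0, y=1, z=1, w=0

n7 = XOR(w, n6) must be 1, so w and n6 differ.
Check with x=0, y=1, z=1, w=0:
n1 = OR(z, x) = OR(1, 0) = 1
n2 = NOT(n1) = NOT 1 = 0
n3 = AND(y, n2) = AND(1, 0) = 0
n4 = AND(n3, n1) = AND(0, 1) = 0
n5 = AND(n4, n2) = AND(0, 0) = 0
n6 = NOT(n5) = NOT 0 = 1
n7 = XOR(w, n6) = XOR(0, 1) = 1
So n7 = 1 as required.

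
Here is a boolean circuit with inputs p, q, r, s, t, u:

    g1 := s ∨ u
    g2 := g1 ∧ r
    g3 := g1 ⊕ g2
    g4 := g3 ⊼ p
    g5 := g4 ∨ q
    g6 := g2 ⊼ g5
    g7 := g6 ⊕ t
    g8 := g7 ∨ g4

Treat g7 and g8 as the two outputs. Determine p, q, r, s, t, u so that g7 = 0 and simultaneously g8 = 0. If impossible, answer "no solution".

p=1, q=0, r=0, s=1, t=1, u=0

Check with p=1, q=0, r=0, s=1, t=1, u=0:
g1 = s ∨ u = 1 ∨ 0 = 1
g2 = g1 ∧ r = 1 ∧ 0 = 0
g3 = g1 ⊕ g2 = 1 ⊕ 0 = 1
g4 = g3 ⊼ p = 1 ⊼ 1 = 0
g5 = g4 ∨ q = 0 ∨ 0 = 0
g6 = g2 ⊼ g5 = 0 ⊼ 0 = 1
g7 = g6 ⊕ t = 1 ⊕ 1 = 0
g8 = g7 ∨ g4 = 0 ∨ 0 = 0
So g7 = 0 and g8 = 0.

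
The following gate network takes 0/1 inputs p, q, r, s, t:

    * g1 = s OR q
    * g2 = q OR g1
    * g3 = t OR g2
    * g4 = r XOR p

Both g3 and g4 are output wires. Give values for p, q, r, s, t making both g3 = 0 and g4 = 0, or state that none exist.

p=1 q=0 r=1 s=0 t=0

Check with p=1 q=0 r=1 s=0 t=0:
g1 = s OR q = 0 OR 0 = 0
g2 = q OR g1 = 0 OR 0 = 0
g3 = t OR g2 = 0 OR 0 = 0
g4 = r XOR p = 1 XOR 1 = 0
So g3 = 0 and g4 = 0.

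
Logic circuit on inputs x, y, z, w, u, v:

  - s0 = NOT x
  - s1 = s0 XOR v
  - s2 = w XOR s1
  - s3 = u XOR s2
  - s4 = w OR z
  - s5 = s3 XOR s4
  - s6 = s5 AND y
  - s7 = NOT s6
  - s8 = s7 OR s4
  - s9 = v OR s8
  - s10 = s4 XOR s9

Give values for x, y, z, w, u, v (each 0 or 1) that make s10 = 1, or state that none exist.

x=1, y=1, z=0, w=0, u=1, v=1

Check with x=1, y=1, z=0, w=0, u=1, v=1:
s0 = NOT x = NOT 1 = 0
s1 = s0 XOR v = 0 XOR 1 = 1
s2 = w XOR s1 = 0 XOR 1 = 1
s3 = u XOR s2 = 1 XOR 1 = 0
s4 = w OR z = 0 OR 0 = 0
s5 = s3 XOR s4 = 0 XOR 0 = 0
s6 = s5 AND y = 0 AND 1 = 0
s7 = NOT s6 = NOT 0 = 1
s8 = s7 OR s4 = 1 OR 0 = 1
s9 = v OR s8 = 1 OR 1 = 1
s10 = s4 XOR s9 = 0 XOR 1 = 1
So s10 = 1 as required.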